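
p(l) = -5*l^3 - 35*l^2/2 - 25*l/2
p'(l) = -15*l^2 - 35*l - 25/2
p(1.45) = -70.16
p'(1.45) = -94.79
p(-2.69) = 4.32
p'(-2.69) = -26.89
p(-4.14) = 106.60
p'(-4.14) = -124.69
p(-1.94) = -5.11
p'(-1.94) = -1.05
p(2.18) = -162.22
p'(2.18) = -160.09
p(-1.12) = -0.93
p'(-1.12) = 7.88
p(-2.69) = 4.32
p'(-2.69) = -26.89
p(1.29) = -55.98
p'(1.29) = -82.61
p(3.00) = -330.00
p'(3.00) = -252.50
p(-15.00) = 13125.00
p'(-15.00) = -2862.50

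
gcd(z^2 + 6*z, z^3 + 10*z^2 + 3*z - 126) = z + 6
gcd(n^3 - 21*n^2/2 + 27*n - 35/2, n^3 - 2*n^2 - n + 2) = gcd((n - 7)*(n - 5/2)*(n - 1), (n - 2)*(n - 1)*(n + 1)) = n - 1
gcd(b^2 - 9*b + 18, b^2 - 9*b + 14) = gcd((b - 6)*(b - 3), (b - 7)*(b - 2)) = 1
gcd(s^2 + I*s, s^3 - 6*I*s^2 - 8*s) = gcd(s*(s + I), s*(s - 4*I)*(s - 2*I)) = s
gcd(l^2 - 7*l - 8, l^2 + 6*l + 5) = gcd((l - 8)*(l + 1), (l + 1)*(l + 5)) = l + 1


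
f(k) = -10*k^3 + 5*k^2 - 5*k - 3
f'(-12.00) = -4445.00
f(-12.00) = 18057.00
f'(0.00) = -5.00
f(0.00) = -3.00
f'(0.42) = -6.09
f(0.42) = -4.96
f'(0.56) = -8.81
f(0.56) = -5.99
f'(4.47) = -559.73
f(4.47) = -818.59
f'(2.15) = -122.18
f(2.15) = -90.02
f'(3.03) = -250.13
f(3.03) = -250.43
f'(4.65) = -607.18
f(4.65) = -923.58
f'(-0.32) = -11.27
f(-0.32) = -0.56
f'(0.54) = -8.35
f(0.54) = -5.82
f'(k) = -30*k^2 + 10*k - 5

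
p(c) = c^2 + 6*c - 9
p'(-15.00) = -24.00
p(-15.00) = 126.00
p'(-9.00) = -12.00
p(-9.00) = 18.00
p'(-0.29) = 5.42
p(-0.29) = -10.66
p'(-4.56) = -3.12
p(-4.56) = -15.57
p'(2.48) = 10.96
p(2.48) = 12.03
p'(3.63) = 13.26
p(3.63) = 25.96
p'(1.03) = 8.06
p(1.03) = -1.76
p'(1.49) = 8.98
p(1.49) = 2.16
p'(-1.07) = 3.86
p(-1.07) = -14.28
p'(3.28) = 12.56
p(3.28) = 21.44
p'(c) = 2*c + 6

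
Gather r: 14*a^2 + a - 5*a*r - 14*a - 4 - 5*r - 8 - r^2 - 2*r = 14*a^2 - 13*a - r^2 + r*(-5*a - 7) - 12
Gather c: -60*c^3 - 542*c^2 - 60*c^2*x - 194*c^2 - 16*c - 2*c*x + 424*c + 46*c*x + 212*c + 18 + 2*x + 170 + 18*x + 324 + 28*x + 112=-60*c^3 + c^2*(-60*x - 736) + c*(44*x + 620) + 48*x + 624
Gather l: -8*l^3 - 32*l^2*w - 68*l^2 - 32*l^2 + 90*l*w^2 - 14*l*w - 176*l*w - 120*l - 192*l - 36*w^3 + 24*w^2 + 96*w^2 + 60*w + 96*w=-8*l^3 + l^2*(-32*w - 100) + l*(90*w^2 - 190*w - 312) - 36*w^3 + 120*w^2 + 156*w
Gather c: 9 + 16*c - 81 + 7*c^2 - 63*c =7*c^2 - 47*c - 72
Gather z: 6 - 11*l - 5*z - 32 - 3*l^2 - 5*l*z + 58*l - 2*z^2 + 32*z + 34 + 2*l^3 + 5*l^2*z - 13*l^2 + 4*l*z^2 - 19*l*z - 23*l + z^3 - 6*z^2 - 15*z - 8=2*l^3 - 16*l^2 + 24*l + z^3 + z^2*(4*l - 8) + z*(5*l^2 - 24*l + 12)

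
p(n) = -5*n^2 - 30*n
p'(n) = -10*n - 30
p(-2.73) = 44.64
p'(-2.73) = -2.70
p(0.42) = -13.48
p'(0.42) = -34.20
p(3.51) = -166.90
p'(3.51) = -65.10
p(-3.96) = 40.39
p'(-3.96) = 9.60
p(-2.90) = 44.95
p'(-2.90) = -1.00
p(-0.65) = 17.39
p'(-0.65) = -23.50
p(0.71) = -23.82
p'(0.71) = -37.10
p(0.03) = -0.90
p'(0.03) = -30.30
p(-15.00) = -675.00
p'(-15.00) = 120.00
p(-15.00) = -675.00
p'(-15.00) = 120.00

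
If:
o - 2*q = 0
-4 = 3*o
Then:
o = -4/3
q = -2/3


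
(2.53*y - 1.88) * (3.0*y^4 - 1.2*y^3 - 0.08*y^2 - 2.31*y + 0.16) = 7.59*y^5 - 8.676*y^4 + 2.0536*y^3 - 5.6939*y^2 + 4.7476*y - 0.3008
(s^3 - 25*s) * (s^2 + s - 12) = s^5 + s^4 - 37*s^3 - 25*s^2 + 300*s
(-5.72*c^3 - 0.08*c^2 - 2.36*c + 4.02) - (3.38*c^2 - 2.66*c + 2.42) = -5.72*c^3 - 3.46*c^2 + 0.3*c + 1.6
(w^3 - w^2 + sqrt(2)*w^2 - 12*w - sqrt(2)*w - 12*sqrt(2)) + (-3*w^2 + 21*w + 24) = w^3 - 4*w^2 + sqrt(2)*w^2 - sqrt(2)*w + 9*w - 12*sqrt(2) + 24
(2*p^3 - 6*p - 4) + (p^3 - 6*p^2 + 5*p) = 3*p^3 - 6*p^2 - p - 4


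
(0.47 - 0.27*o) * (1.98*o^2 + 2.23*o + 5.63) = -0.5346*o^3 + 0.3285*o^2 - 0.472*o + 2.6461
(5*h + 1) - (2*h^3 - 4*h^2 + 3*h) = -2*h^3 + 4*h^2 + 2*h + 1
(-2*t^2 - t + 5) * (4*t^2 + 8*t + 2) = -8*t^4 - 20*t^3 + 8*t^2 + 38*t + 10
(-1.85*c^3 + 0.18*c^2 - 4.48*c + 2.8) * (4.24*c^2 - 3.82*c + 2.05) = -7.844*c^5 + 7.8302*c^4 - 23.4753*c^3 + 29.3546*c^2 - 19.88*c + 5.74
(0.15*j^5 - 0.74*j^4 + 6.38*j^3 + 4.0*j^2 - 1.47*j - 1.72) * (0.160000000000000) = 0.024*j^5 - 0.1184*j^4 + 1.0208*j^3 + 0.64*j^2 - 0.2352*j - 0.2752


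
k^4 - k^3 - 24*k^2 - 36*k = k*(k - 6)*(k + 2)*(k + 3)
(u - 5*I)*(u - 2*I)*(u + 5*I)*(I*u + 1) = I*u^4 + 3*u^3 + 23*I*u^2 + 75*u - 50*I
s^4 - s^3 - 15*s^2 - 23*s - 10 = (s - 5)*(s + 1)^2*(s + 2)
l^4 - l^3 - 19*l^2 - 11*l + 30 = (l - 5)*(l - 1)*(l + 2)*(l + 3)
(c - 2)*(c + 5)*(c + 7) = c^3 + 10*c^2 + 11*c - 70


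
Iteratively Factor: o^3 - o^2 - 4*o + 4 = (o + 2)*(o^2 - 3*o + 2) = (o - 2)*(o + 2)*(o - 1)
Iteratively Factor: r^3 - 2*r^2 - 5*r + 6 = (r + 2)*(r^2 - 4*r + 3) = (r - 3)*(r + 2)*(r - 1)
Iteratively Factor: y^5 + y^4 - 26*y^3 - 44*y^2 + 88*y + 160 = (y + 2)*(y^4 - y^3 - 24*y^2 + 4*y + 80) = (y - 2)*(y + 2)*(y^3 + y^2 - 22*y - 40) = (y - 2)*(y + 2)^2*(y^2 - y - 20) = (y - 5)*(y - 2)*(y + 2)^2*(y + 4)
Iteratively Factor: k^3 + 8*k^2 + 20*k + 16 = (k + 4)*(k^2 + 4*k + 4) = (k + 2)*(k + 4)*(k + 2)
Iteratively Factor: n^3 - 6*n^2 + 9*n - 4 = (n - 1)*(n^2 - 5*n + 4) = (n - 1)^2*(n - 4)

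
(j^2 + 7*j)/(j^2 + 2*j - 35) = j/(j - 5)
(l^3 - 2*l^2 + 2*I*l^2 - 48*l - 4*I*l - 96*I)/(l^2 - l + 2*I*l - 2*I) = (l^2 - 2*l - 48)/(l - 1)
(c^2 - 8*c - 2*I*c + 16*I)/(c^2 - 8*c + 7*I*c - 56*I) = (c - 2*I)/(c + 7*I)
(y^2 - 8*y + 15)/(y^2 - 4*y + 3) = (y - 5)/(y - 1)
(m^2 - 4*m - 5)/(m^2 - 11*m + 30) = (m + 1)/(m - 6)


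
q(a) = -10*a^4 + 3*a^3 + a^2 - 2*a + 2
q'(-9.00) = 29869.00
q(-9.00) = -67696.00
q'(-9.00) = 29869.00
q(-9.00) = -67696.00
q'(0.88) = -20.53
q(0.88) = -2.94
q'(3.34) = -1385.31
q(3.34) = -1126.22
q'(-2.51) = 682.21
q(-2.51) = -431.03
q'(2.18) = -369.28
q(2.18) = -192.38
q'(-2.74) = 882.92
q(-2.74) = -610.37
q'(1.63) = -148.06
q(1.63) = -56.20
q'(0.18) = -1.58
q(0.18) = 1.68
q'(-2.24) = 488.26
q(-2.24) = -273.98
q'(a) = -40*a^3 + 9*a^2 + 2*a - 2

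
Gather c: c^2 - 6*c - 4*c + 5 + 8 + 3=c^2 - 10*c + 16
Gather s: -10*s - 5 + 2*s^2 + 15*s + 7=2*s^2 + 5*s + 2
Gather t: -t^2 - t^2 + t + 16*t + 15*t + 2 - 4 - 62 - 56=-2*t^2 + 32*t - 120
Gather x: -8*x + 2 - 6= -8*x - 4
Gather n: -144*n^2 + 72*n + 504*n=-144*n^2 + 576*n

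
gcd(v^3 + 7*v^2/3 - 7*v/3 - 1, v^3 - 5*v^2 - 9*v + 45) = v + 3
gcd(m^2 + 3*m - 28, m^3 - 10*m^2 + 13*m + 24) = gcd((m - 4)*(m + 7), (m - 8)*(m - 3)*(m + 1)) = 1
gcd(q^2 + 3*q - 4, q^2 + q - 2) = q - 1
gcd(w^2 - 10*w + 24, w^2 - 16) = w - 4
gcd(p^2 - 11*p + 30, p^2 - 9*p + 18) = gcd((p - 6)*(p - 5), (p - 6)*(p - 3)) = p - 6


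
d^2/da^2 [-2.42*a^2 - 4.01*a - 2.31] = -4.84000000000000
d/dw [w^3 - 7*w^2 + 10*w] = 3*w^2 - 14*w + 10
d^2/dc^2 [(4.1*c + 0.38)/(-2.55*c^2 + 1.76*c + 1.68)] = ((4.1*c + 0.38)*(5.1*c - 1.76)*(10.2*c - 3.52) + (62.73*c - 12.494)*(-2.55*c^2 + 1.76*c + 1.68))/(-2.55*c^2 + 1.76*c + 1.68)^3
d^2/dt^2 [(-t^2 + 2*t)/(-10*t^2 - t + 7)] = 70*(-6*t^3 + 6*t^2 - 12*t + 1)/(1000*t^6 + 300*t^5 - 2070*t^4 - 419*t^3 + 1449*t^2 + 147*t - 343)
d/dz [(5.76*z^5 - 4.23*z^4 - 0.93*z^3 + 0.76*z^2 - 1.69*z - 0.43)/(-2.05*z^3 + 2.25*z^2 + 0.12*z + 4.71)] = (-23.616*z^7 + 47.5515*z^6 - 16.2702*z^5 + 133.5907*z^4 - 86.8454*z^3 - 11.8917*z^2 + 9.0942*z - 7.9083)/(4.2025*z^6 - 9.225*z^5 + 4.5705*z^4 - 18.771*z^3 + 21.2094*z^2 + 1.1304*z + 22.1841)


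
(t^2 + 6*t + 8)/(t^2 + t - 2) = (t + 4)/(t - 1)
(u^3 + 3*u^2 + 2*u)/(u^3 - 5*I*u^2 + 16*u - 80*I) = u*(u^2 + 3*u + 2)/(u^3 - 5*I*u^2 + 16*u - 80*I)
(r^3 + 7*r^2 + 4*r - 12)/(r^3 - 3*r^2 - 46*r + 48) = (r + 2)/(r - 8)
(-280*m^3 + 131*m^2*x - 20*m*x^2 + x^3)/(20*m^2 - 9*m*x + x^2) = (56*m^2 - 15*m*x + x^2)/(-4*m + x)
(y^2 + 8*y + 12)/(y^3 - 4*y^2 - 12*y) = (y + 6)/(y*(y - 6))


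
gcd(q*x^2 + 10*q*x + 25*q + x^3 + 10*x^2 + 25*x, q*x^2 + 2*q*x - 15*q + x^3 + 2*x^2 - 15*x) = q*x + 5*q + x^2 + 5*x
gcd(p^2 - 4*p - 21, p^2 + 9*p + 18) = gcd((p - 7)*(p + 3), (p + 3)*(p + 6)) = p + 3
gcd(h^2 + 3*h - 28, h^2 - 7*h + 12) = h - 4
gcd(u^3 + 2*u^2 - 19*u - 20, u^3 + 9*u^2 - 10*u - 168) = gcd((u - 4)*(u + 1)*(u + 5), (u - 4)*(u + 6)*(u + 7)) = u - 4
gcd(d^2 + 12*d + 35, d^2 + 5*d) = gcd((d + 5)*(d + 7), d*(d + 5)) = d + 5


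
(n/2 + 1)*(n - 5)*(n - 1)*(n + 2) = n^4/2 - n^3 - 15*n^2/2 - 2*n + 10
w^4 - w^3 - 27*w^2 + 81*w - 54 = (w - 3)^2*(w - 1)*(w + 6)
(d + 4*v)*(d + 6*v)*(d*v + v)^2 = d^4*v^2 + 10*d^3*v^3 + 2*d^3*v^2 + 24*d^2*v^4 + 20*d^2*v^3 + d^2*v^2 + 48*d*v^4 + 10*d*v^3 + 24*v^4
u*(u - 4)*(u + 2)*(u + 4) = u^4 + 2*u^3 - 16*u^2 - 32*u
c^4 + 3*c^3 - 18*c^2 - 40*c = c*(c - 4)*(c + 2)*(c + 5)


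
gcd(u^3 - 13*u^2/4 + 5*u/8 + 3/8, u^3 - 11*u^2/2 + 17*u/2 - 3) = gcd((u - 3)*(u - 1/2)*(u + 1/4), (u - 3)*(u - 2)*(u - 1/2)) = u^2 - 7*u/2 + 3/2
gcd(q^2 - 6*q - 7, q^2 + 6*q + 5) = q + 1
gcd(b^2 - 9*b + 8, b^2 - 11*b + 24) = b - 8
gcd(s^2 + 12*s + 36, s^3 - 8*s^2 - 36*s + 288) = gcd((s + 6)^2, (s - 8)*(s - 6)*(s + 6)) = s + 6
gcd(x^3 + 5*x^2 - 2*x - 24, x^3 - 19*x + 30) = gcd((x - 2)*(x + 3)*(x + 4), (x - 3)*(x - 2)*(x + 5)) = x - 2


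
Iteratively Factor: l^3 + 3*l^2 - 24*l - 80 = (l - 5)*(l^2 + 8*l + 16) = (l - 5)*(l + 4)*(l + 4)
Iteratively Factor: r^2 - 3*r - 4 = (r - 4)*(r + 1)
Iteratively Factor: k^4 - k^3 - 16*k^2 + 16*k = (k - 1)*(k^3 - 16*k) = k*(k - 1)*(k^2 - 16) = k*(k - 1)*(k + 4)*(k - 4)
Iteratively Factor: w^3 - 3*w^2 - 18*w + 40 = (w - 5)*(w^2 + 2*w - 8) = (w - 5)*(w - 2)*(w + 4)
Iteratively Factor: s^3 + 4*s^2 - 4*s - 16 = (s + 2)*(s^2 + 2*s - 8) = (s + 2)*(s + 4)*(s - 2)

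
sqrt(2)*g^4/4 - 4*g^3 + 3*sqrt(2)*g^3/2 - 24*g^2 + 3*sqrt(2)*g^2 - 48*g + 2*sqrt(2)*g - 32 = (g/2 + 1)*(g + 2)*(g - 8*sqrt(2))*(sqrt(2)*g/2 + sqrt(2))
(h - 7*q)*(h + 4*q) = h^2 - 3*h*q - 28*q^2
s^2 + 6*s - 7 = (s - 1)*(s + 7)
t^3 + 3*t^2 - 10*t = t*(t - 2)*(t + 5)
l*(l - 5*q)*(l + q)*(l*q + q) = l^4*q - 4*l^3*q^2 + l^3*q - 5*l^2*q^3 - 4*l^2*q^2 - 5*l*q^3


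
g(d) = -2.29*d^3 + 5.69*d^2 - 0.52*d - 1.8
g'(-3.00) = -96.49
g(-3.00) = 112.80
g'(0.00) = -0.52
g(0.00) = -1.80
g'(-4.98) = -227.57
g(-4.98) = 424.73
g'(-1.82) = -43.99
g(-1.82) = 31.80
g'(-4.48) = -189.39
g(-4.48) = 320.64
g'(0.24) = 1.82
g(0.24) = -1.63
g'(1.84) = -2.84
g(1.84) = 2.24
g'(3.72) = -53.26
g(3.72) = -42.88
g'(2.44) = -13.65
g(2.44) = -2.46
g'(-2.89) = -90.79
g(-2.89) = 102.50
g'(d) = -6.87*d^2 + 11.38*d - 0.52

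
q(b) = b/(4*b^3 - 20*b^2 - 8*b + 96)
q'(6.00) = -0.02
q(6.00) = 0.03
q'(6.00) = -0.02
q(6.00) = 0.03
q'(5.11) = -0.10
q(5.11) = 0.08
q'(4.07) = -33.88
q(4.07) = 2.24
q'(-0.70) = 0.01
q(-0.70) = -0.01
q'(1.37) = 0.03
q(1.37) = 0.02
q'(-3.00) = 0.02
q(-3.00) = 0.02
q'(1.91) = 0.09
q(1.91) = 0.05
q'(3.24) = 2.32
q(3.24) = -0.85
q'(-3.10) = 0.01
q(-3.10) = 0.02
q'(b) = b*(-12*b^2 + 40*b + 8)/(4*b^3 - 20*b^2 - 8*b + 96)^2 + 1/(4*b^3 - 20*b^2 - 8*b + 96)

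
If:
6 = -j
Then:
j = -6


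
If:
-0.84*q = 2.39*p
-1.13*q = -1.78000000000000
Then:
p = -0.55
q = 1.58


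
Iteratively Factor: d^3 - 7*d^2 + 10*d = (d - 5)*(d^2 - 2*d) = (d - 5)*(d - 2)*(d)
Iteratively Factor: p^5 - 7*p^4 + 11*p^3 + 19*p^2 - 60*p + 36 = (p - 2)*(p^4 - 5*p^3 + p^2 + 21*p - 18) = (p - 2)*(p + 2)*(p^3 - 7*p^2 + 15*p - 9) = (p - 2)*(p - 1)*(p + 2)*(p^2 - 6*p + 9) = (p - 3)*(p - 2)*(p - 1)*(p + 2)*(p - 3)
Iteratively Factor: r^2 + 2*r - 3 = (r + 3)*(r - 1)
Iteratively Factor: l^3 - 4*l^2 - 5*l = (l - 5)*(l^2 + l) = l*(l - 5)*(l + 1)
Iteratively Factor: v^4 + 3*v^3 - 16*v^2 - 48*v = (v + 4)*(v^3 - v^2 - 12*v) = v*(v + 4)*(v^2 - v - 12) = v*(v - 4)*(v + 4)*(v + 3)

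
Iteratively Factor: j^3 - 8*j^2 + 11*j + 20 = (j - 5)*(j^2 - 3*j - 4) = (j - 5)*(j - 4)*(j + 1)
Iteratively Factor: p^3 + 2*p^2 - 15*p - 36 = (p - 4)*(p^2 + 6*p + 9) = (p - 4)*(p + 3)*(p + 3)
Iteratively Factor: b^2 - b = (b - 1)*(b)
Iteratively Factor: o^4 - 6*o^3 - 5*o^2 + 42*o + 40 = (o - 4)*(o^3 - 2*o^2 - 13*o - 10) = (o - 5)*(o - 4)*(o^2 + 3*o + 2) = (o - 5)*(o - 4)*(o + 1)*(o + 2)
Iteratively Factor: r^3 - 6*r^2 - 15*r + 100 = (r + 4)*(r^2 - 10*r + 25) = (r - 5)*(r + 4)*(r - 5)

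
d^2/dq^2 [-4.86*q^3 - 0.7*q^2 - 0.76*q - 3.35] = -29.16*q - 1.4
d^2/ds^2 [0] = 0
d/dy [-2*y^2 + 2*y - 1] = 2 - 4*y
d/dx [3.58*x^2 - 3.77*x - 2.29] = 7.16*x - 3.77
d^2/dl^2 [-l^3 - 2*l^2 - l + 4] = -6*l - 4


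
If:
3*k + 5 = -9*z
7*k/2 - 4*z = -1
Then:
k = -2/3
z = -1/3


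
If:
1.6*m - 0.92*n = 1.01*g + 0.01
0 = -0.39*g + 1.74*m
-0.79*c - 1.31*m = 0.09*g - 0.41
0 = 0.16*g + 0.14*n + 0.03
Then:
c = 0.75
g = -0.47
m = -0.10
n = 0.32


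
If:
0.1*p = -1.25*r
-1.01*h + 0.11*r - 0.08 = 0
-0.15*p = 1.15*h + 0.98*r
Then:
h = -0.09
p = 1.48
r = -0.12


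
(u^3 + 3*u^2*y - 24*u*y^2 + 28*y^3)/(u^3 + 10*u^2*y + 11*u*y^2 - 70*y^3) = (u - 2*y)/(u + 5*y)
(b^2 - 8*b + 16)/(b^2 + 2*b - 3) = (b^2 - 8*b + 16)/(b^2 + 2*b - 3)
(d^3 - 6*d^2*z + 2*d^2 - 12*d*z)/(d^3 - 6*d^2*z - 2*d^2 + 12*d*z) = (d + 2)/(d - 2)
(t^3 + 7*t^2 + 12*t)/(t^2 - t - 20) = t*(t + 3)/(t - 5)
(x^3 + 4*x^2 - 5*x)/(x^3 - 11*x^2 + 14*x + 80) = x*(x^2 + 4*x - 5)/(x^3 - 11*x^2 + 14*x + 80)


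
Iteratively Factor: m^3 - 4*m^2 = (m - 4)*(m^2) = m*(m - 4)*(m)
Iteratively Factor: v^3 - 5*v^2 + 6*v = (v - 2)*(v^2 - 3*v) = (v - 3)*(v - 2)*(v)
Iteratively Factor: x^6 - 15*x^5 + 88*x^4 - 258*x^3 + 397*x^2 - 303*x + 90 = (x - 5)*(x^5 - 10*x^4 + 38*x^3 - 68*x^2 + 57*x - 18) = (x - 5)*(x - 1)*(x^4 - 9*x^3 + 29*x^2 - 39*x + 18) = (x - 5)*(x - 2)*(x - 1)*(x^3 - 7*x^2 + 15*x - 9) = (x - 5)*(x - 2)*(x - 1)^2*(x^2 - 6*x + 9) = (x - 5)*(x - 3)*(x - 2)*(x - 1)^2*(x - 3)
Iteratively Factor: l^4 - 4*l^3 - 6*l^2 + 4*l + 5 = (l + 1)*(l^3 - 5*l^2 - l + 5) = (l - 1)*(l + 1)*(l^2 - 4*l - 5) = (l - 5)*(l - 1)*(l + 1)*(l + 1)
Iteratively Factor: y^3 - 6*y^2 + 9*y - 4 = (y - 1)*(y^2 - 5*y + 4) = (y - 1)^2*(y - 4)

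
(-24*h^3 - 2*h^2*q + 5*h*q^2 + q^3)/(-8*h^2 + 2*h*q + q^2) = 3*h + q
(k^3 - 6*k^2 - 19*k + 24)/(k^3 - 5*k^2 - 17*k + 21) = (k - 8)/(k - 7)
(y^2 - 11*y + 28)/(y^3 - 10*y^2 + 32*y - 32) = (y - 7)/(y^2 - 6*y + 8)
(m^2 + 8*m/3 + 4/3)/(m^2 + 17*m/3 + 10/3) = (m + 2)/(m + 5)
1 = 1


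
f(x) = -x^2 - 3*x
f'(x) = -2*x - 3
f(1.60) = -7.36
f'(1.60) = -6.20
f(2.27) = -11.96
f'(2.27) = -7.54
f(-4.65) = -7.67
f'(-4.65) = 6.30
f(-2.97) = 0.09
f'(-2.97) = 2.94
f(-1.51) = 2.25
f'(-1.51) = 0.02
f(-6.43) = -22.05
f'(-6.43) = 9.86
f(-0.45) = 1.15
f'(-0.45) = -2.10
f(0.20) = -0.64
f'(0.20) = -3.40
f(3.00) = -18.00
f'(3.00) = -9.00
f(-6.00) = -18.00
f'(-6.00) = 9.00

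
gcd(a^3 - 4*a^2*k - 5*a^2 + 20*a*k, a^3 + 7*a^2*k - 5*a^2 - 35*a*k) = a^2 - 5*a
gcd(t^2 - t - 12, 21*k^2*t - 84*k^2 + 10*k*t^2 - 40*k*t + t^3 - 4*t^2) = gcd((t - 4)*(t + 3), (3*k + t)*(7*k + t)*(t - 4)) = t - 4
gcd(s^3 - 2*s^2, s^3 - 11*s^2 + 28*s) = s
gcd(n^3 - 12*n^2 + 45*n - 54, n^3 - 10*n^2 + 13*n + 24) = n - 3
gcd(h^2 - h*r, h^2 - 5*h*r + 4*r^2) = -h + r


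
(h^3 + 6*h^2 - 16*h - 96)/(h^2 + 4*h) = h + 2 - 24/h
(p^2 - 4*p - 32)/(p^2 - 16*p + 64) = (p + 4)/(p - 8)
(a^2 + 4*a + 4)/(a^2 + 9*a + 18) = (a^2 + 4*a + 4)/(a^2 + 9*a + 18)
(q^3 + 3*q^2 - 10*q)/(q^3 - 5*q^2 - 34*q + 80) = q/(q - 8)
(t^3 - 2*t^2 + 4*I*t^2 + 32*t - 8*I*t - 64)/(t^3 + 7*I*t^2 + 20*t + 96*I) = (t - 2)/(t + 3*I)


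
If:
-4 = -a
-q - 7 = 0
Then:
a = 4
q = -7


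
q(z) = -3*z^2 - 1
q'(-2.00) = 12.00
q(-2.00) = -13.00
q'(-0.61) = 3.66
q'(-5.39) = 32.34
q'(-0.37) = 2.22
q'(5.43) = -32.58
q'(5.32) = -31.92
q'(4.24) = -25.44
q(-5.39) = -88.16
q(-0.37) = -1.41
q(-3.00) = -28.00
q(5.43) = -89.45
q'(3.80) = -22.80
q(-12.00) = -433.00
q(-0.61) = -2.12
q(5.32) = -85.91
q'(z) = -6*z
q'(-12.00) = 72.00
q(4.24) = -54.93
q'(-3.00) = 18.00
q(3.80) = -44.32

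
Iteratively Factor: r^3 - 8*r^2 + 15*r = (r)*(r^2 - 8*r + 15) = r*(r - 5)*(r - 3)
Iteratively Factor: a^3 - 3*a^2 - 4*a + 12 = (a - 3)*(a^2 - 4) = (a - 3)*(a + 2)*(a - 2)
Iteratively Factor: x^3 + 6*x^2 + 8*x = (x)*(x^2 + 6*x + 8) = x*(x + 2)*(x + 4)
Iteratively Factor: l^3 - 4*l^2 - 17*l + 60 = (l - 3)*(l^2 - l - 20) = (l - 5)*(l - 3)*(l + 4)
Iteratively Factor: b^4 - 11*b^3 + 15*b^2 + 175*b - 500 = (b - 5)*(b^3 - 6*b^2 - 15*b + 100) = (b - 5)^2*(b^2 - b - 20) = (b - 5)^2*(b + 4)*(b - 5)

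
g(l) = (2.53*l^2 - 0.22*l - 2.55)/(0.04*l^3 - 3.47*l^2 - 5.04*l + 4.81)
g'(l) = (5.06*l - 0.22)/(0.04*l^3 - 3.47*l^2 - 5.04*l + 4.81) + (-0.12*l^2 + 6.94*l + 5.04)*(2.53*l^2 - 0.22*l - 2.55)/(0.04*l^3 - 3.47*l^2 - 5.04*l + 4.81)^2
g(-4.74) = -1.03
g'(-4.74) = -0.14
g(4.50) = -0.56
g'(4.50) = -0.04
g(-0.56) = -0.25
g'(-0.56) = -0.51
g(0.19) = -0.67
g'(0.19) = -0.94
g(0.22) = -0.70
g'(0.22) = -1.05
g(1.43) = -0.25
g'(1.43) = -0.36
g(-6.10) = -0.91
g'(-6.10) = -0.07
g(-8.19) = -0.81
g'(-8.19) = -0.03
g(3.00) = -0.48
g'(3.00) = -0.07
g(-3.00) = -1.69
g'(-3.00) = -1.05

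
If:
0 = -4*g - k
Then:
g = -k/4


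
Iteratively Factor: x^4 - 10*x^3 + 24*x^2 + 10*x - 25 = (x - 5)*(x^3 - 5*x^2 - x + 5) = (x - 5)^2*(x^2 - 1) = (x - 5)^2*(x + 1)*(x - 1)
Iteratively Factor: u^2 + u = (u)*(u + 1)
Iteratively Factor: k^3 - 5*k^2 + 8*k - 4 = (k - 2)*(k^2 - 3*k + 2) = (k - 2)^2*(k - 1)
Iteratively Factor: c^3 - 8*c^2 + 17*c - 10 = (c - 1)*(c^2 - 7*c + 10) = (c - 5)*(c - 1)*(c - 2)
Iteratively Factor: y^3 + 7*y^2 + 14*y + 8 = (y + 4)*(y^2 + 3*y + 2) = (y + 2)*(y + 4)*(y + 1)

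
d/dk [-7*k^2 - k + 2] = -14*k - 1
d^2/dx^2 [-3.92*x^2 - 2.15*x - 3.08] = -7.84000000000000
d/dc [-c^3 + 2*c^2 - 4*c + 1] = -3*c^2 + 4*c - 4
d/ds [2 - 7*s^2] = -14*s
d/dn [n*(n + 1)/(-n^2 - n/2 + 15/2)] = 2*(n^2 + 30*n + 15)/(4*n^4 + 4*n^3 - 59*n^2 - 30*n + 225)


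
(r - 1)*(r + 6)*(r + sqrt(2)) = r^3 + sqrt(2)*r^2 + 5*r^2 - 6*r + 5*sqrt(2)*r - 6*sqrt(2)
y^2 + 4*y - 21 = (y - 3)*(y + 7)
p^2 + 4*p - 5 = (p - 1)*(p + 5)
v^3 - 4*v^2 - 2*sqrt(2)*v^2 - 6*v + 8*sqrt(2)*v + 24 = (v - 4)*(v - 3*sqrt(2))*(v + sqrt(2))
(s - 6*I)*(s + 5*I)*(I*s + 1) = I*s^3 + 2*s^2 + 29*I*s + 30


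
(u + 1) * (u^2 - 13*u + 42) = u^3 - 12*u^2 + 29*u + 42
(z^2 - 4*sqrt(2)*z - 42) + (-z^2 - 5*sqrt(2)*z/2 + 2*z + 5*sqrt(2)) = -13*sqrt(2)*z/2 + 2*z - 42 + 5*sqrt(2)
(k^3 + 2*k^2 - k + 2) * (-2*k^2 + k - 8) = -2*k^5 - 3*k^4 - 4*k^3 - 21*k^2 + 10*k - 16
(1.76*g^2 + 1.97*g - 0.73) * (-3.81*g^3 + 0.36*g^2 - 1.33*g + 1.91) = -6.7056*g^5 - 6.8721*g^4 + 1.1497*g^3 + 0.478699999999999*g^2 + 4.7336*g - 1.3943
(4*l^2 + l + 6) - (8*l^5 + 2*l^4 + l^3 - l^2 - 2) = -8*l^5 - 2*l^4 - l^3 + 5*l^2 + l + 8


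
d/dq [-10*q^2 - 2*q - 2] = -20*q - 2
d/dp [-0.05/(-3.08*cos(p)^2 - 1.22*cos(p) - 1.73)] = (0.308*cos(p) + 0.061)*sin(p)/(3.08*cos(p)^2 + 1.22*cos(p) + 1.73)^2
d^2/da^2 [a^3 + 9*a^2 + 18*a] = 6*a + 18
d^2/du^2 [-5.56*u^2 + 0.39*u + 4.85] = -11.1200000000000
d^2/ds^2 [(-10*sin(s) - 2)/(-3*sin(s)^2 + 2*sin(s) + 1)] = 6*(-15*sin(s)^4 - 37*sin(s)^3 - 31*sin(s)^2 - 15*sin(s) + 2)/((sin(s) - 1)^2*(3*sin(s) + 1)^3)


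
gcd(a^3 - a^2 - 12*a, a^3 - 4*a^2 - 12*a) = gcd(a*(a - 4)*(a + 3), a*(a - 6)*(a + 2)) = a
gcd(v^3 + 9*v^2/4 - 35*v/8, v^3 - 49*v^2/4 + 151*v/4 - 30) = v - 5/4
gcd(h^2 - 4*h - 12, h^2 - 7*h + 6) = h - 6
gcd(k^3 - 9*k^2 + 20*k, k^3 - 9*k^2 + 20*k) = k^3 - 9*k^2 + 20*k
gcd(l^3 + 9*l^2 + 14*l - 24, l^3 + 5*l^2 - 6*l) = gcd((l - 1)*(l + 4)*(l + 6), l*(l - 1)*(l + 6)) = l^2 + 5*l - 6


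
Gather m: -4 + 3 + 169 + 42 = 210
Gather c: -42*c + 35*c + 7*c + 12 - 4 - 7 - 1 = 0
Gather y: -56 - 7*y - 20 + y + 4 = -6*y - 72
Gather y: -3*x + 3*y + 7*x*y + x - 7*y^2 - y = -2*x - 7*y^2 + y*(7*x + 2)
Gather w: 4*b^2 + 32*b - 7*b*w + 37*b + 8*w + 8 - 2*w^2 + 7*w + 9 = 4*b^2 + 69*b - 2*w^2 + w*(15 - 7*b) + 17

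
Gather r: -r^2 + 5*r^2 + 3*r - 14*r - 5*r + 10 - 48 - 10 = 4*r^2 - 16*r - 48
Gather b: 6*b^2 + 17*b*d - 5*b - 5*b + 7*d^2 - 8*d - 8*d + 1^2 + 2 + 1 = 6*b^2 + b*(17*d - 10) + 7*d^2 - 16*d + 4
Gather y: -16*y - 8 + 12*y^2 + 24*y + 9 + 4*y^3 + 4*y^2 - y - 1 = 4*y^3 + 16*y^2 + 7*y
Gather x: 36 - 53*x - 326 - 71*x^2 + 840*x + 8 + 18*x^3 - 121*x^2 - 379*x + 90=18*x^3 - 192*x^2 + 408*x - 192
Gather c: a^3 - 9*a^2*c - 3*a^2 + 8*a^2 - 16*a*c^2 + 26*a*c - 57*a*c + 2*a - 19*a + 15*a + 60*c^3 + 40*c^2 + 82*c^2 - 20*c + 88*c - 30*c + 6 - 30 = a^3 + 5*a^2 - 2*a + 60*c^3 + c^2*(122 - 16*a) + c*(-9*a^2 - 31*a + 38) - 24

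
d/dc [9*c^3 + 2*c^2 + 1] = c*(27*c + 4)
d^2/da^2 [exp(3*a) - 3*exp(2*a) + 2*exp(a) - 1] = (9*exp(2*a) - 12*exp(a) + 2)*exp(a)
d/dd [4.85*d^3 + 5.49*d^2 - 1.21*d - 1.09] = 14.55*d^2 + 10.98*d - 1.21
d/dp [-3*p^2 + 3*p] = 3 - 6*p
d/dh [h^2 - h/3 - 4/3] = 2*h - 1/3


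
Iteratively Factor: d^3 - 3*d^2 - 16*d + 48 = (d - 3)*(d^2 - 16) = (d - 4)*(d - 3)*(d + 4)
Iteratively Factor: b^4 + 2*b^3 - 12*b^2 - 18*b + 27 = (b + 3)*(b^3 - b^2 - 9*b + 9) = (b - 1)*(b + 3)*(b^2 - 9) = (b - 3)*(b - 1)*(b + 3)*(b + 3)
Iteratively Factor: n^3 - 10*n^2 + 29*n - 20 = (n - 1)*(n^2 - 9*n + 20) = (n - 4)*(n - 1)*(n - 5)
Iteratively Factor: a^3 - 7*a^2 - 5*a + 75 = (a + 3)*(a^2 - 10*a + 25) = (a - 5)*(a + 3)*(a - 5)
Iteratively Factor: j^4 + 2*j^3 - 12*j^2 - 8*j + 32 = (j - 2)*(j^3 + 4*j^2 - 4*j - 16) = (j - 2)^2*(j^2 + 6*j + 8) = (j - 2)^2*(j + 4)*(j + 2)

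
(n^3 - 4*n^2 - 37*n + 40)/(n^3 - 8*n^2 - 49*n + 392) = (n^2 + 4*n - 5)/(n^2 - 49)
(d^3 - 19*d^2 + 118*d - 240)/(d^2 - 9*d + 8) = (d^2 - 11*d + 30)/(d - 1)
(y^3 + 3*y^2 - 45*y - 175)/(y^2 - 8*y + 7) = (y^2 + 10*y + 25)/(y - 1)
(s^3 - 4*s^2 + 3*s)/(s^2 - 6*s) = (s^2 - 4*s + 3)/(s - 6)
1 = 1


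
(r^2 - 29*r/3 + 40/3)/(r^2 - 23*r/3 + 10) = (r - 8)/(r - 6)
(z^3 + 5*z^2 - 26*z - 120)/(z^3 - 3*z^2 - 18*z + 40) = (z + 6)/(z - 2)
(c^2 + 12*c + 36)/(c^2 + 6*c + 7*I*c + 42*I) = (c + 6)/(c + 7*I)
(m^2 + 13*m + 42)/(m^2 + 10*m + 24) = (m + 7)/(m + 4)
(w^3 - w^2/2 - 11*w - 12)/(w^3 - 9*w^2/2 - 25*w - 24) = (w - 4)/(w - 8)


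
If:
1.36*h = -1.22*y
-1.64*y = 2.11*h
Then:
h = 0.00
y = 0.00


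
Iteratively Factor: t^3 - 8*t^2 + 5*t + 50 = (t - 5)*(t^2 - 3*t - 10) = (t - 5)^2*(t + 2)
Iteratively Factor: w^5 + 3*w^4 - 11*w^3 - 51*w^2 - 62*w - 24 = (w + 2)*(w^4 + w^3 - 13*w^2 - 25*w - 12) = (w + 2)*(w + 3)*(w^3 - 2*w^2 - 7*w - 4) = (w + 1)*(w + 2)*(w + 3)*(w^2 - 3*w - 4) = (w - 4)*(w + 1)*(w + 2)*(w + 3)*(w + 1)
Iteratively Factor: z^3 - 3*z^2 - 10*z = (z + 2)*(z^2 - 5*z) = z*(z + 2)*(z - 5)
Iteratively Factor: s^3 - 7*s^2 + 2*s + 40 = (s - 4)*(s^2 - 3*s - 10) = (s - 5)*(s - 4)*(s + 2)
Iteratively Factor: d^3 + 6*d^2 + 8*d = (d + 2)*(d^2 + 4*d) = (d + 2)*(d + 4)*(d)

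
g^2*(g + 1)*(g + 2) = g^4 + 3*g^3 + 2*g^2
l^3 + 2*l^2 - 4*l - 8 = (l - 2)*(l + 2)^2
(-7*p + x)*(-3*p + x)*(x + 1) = 21*p^2*x + 21*p^2 - 10*p*x^2 - 10*p*x + x^3 + x^2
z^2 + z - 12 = (z - 3)*(z + 4)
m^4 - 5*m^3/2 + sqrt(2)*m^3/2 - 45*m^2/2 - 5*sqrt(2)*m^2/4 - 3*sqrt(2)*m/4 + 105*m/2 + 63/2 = (m - 3)*(m + 1/2)*(m - 3*sqrt(2))*(m + 7*sqrt(2)/2)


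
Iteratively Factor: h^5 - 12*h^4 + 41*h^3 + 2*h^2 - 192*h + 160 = (h - 5)*(h^4 - 7*h^3 + 6*h^2 + 32*h - 32) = (h - 5)*(h - 4)*(h^3 - 3*h^2 - 6*h + 8) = (h - 5)*(h - 4)*(h - 1)*(h^2 - 2*h - 8) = (h - 5)*(h - 4)*(h - 1)*(h + 2)*(h - 4)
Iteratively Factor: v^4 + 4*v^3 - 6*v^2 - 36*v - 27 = (v + 1)*(v^3 + 3*v^2 - 9*v - 27) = (v + 1)*(v + 3)*(v^2 - 9) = (v - 3)*(v + 1)*(v + 3)*(v + 3)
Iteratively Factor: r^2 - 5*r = (r - 5)*(r)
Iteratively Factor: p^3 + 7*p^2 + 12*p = (p + 4)*(p^2 + 3*p) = p*(p + 4)*(p + 3)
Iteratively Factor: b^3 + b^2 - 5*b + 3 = (b - 1)*(b^2 + 2*b - 3) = (b - 1)^2*(b + 3)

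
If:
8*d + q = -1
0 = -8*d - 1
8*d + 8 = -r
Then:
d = -1/8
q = 0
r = -7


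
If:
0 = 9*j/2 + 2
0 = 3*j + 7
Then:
No Solution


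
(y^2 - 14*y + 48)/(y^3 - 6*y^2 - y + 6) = (y - 8)/(y^2 - 1)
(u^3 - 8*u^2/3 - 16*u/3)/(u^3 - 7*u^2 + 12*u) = (u + 4/3)/(u - 3)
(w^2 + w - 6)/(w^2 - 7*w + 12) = (w^2 + w - 6)/(w^2 - 7*w + 12)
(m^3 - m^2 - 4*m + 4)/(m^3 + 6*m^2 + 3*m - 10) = (m - 2)/(m + 5)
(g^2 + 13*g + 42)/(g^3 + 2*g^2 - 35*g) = (g + 6)/(g*(g - 5))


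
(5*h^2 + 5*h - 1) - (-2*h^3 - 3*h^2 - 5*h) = 2*h^3 + 8*h^2 + 10*h - 1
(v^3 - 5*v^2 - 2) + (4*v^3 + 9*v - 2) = 5*v^3 - 5*v^2 + 9*v - 4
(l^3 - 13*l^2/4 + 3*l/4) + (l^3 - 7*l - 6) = 2*l^3 - 13*l^2/4 - 25*l/4 - 6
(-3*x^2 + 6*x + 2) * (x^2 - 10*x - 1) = -3*x^4 + 36*x^3 - 55*x^2 - 26*x - 2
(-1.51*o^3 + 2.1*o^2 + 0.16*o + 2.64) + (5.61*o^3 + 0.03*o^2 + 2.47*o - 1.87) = 4.1*o^3 + 2.13*o^2 + 2.63*o + 0.77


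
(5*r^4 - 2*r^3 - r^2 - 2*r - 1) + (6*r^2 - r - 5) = 5*r^4 - 2*r^3 + 5*r^2 - 3*r - 6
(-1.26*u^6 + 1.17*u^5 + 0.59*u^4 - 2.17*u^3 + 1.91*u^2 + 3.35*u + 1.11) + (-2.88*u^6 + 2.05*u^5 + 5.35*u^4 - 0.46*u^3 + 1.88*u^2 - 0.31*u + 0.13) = -4.14*u^6 + 3.22*u^5 + 5.94*u^4 - 2.63*u^3 + 3.79*u^2 + 3.04*u + 1.24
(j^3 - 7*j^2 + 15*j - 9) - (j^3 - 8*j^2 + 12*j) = j^2 + 3*j - 9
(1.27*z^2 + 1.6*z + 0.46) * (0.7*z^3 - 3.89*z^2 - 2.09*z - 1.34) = 0.889*z^5 - 3.8203*z^4 - 8.5563*z^3 - 6.8352*z^2 - 3.1054*z - 0.6164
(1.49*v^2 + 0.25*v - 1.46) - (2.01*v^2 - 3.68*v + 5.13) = -0.52*v^2 + 3.93*v - 6.59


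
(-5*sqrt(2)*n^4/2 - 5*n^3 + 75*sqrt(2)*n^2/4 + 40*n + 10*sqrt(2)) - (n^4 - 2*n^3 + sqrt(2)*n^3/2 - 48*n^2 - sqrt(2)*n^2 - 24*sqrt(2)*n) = -5*sqrt(2)*n^4/2 - n^4 - 3*n^3 - sqrt(2)*n^3/2 + 79*sqrt(2)*n^2/4 + 48*n^2 + 24*sqrt(2)*n + 40*n + 10*sqrt(2)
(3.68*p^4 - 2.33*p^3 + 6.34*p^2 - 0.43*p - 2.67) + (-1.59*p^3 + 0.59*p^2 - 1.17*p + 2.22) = 3.68*p^4 - 3.92*p^3 + 6.93*p^2 - 1.6*p - 0.45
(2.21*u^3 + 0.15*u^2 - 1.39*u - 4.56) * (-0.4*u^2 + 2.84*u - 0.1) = -0.884*u^5 + 6.2164*u^4 + 0.761*u^3 - 2.1386*u^2 - 12.8114*u + 0.456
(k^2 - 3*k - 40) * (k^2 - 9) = k^4 - 3*k^3 - 49*k^2 + 27*k + 360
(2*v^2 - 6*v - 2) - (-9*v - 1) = 2*v^2 + 3*v - 1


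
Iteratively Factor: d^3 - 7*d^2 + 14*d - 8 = (d - 4)*(d^2 - 3*d + 2) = (d - 4)*(d - 2)*(d - 1)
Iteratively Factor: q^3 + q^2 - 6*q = (q + 3)*(q^2 - 2*q) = q*(q + 3)*(q - 2)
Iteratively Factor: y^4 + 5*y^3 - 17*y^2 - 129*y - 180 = (y + 3)*(y^3 + 2*y^2 - 23*y - 60) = (y + 3)^2*(y^2 - y - 20) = (y - 5)*(y + 3)^2*(y + 4)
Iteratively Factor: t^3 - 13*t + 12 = (t - 3)*(t^2 + 3*t - 4) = (t - 3)*(t + 4)*(t - 1)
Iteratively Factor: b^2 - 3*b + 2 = (b - 2)*(b - 1)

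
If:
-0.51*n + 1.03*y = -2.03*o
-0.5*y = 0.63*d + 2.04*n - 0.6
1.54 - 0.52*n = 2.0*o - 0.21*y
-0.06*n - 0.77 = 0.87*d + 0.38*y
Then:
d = -0.62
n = 0.66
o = 0.52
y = -0.71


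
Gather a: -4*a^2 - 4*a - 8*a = -4*a^2 - 12*a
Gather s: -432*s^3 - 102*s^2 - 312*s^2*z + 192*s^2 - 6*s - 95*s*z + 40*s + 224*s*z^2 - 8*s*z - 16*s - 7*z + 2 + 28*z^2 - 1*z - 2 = -432*s^3 + s^2*(90 - 312*z) + s*(224*z^2 - 103*z + 18) + 28*z^2 - 8*z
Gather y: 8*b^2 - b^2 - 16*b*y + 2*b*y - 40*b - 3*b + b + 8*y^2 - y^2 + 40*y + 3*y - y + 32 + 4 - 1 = 7*b^2 - 42*b + 7*y^2 + y*(42 - 14*b) + 35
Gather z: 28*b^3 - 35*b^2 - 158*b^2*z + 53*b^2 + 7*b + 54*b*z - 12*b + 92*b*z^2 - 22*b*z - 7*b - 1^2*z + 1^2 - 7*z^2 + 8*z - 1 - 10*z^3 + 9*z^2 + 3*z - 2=28*b^3 + 18*b^2 - 12*b - 10*z^3 + z^2*(92*b + 2) + z*(-158*b^2 + 32*b + 10) - 2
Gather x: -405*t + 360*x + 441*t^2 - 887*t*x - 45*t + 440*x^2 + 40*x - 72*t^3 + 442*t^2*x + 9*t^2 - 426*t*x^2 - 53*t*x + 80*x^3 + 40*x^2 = -72*t^3 + 450*t^2 - 450*t + 80*x^3 + x^2*(480 - 426*t) + x*(442*t^2 - 940*t + 400)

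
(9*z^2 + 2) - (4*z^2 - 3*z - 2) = 5*z^2 + 3*z + 4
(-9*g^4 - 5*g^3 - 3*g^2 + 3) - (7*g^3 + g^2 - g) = -9*g^4 - 12*g^3 - 4*g^2 + g + 3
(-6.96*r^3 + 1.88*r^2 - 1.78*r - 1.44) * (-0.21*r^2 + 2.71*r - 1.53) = 1.4616*r^5 - 19.2564*r^4 + 16.1174*r^3 - 7.3978*r^2 - 1.179*r + 2.2032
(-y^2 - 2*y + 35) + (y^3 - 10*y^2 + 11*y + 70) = y^3 - 11*y^2 + 9*y + 105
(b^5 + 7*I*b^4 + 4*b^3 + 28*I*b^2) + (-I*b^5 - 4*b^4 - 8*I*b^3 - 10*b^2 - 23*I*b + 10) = b^5 - I*b^5 - 4*b^4 + 7*I*b^4 + 4*b^3 - 8*I*b^3 - 10*b^2 + 28*I*b^2 - 23*I*b + 10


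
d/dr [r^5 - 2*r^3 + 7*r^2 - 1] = r*(5*r^3 - 6*r + 14)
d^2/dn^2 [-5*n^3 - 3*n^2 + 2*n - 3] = -30*n - 6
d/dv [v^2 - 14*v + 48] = 2*v - 14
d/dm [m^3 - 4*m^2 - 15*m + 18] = 3*m^2 - 8*m - 15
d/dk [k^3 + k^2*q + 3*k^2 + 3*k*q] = 3*k^2 + 2*k*q + 6*k + 3*q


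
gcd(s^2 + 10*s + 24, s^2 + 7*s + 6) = s + 6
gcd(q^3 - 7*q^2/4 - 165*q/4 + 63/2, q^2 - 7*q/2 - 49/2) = q - 7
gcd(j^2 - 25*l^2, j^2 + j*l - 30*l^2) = j - 5*l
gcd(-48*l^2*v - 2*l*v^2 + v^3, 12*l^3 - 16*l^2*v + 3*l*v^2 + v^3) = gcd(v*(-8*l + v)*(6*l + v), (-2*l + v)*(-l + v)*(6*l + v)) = 6*l + v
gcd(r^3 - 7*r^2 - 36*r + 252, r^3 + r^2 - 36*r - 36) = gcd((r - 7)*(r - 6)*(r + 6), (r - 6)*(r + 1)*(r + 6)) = r^2 - 36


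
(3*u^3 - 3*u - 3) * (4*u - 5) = 12*u^4 - 15*u^3 - 12*u^2 + 3*u + 15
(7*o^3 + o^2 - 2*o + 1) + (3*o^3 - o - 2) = 10*o^3 + o^2 - 3*o - 1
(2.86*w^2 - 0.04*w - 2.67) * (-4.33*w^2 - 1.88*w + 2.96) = -12.3838*w^4 - 5.2036*w^3 + 20.1019*w^2 + 4.9012*w - 7.9032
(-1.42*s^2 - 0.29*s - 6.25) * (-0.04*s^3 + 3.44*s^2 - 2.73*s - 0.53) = 0.0568*s^5 - 4.8732*s^4 + 3.129*s^3 - 19.9557*s^2 + 17.2162*s + 3.3125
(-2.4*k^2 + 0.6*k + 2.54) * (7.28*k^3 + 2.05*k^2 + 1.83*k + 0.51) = -17.472*k^5 - 0.551999999999999*k^4 + 15.3292*k^3 + 5.081*k^2 + 4.9542*k + 1.2954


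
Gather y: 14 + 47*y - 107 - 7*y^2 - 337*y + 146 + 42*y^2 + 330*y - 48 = 35*y^2 + 40*y + 5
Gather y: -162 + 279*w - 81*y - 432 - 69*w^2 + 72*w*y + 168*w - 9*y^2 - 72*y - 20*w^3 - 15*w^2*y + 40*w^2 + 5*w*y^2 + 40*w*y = -20*w^3 - 29*w^2 + 447*w + y^2*(5*w - 9) + y*(-15*w^2 + 112*w - 153) - 594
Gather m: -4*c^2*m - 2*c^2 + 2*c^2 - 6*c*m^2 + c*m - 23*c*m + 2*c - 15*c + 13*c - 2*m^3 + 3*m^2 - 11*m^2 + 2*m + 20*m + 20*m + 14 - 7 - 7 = -2*m^3 + m^2*(-6*c - 8) + m*(-4*c^2 - 22*c + 42)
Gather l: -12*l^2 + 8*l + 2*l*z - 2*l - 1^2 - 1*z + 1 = -12*l^2 + l*(2*z + 6) - z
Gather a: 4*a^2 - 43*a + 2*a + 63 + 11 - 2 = 4*a^2 - 41*a + 72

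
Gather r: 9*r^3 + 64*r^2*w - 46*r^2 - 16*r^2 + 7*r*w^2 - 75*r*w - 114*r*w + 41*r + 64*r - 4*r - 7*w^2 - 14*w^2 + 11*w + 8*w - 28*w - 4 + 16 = 9*r^3 + r^2*(64*w - 62) + r*(7*w^2 - 189*w + 101) - 21*w^2 - 9*w + 12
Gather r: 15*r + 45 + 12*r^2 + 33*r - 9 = 12*r^2 + 48*r + 36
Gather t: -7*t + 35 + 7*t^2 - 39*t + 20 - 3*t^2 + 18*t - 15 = 4*t^2 - 28*t + 40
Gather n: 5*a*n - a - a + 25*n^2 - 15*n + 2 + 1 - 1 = -2*a + 25*n^2 + n*(5*a - 15) + 2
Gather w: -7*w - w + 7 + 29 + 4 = 40 - 8*w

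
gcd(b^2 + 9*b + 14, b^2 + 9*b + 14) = b^2 + 9*b + 14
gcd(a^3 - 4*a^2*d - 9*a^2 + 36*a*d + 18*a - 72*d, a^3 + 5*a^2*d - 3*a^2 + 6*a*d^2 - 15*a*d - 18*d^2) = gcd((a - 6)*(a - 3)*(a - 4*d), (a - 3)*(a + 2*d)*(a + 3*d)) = a - 3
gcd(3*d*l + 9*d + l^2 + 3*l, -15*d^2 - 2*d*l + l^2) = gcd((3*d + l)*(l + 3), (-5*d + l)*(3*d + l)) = 3*d + l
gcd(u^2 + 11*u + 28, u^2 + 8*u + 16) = u + 4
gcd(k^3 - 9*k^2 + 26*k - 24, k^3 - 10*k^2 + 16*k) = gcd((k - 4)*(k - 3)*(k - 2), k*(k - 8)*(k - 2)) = k - 2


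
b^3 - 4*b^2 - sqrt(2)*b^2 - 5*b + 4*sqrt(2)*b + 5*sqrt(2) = (b - 5)*(b + 1)*(b - sqrt(2))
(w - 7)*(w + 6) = w^2 - w - 42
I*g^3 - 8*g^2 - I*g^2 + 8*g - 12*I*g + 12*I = (g + 2*I)*(g + 6*I)*(I*g - I)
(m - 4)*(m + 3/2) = m^2 - 5*m/2 - 6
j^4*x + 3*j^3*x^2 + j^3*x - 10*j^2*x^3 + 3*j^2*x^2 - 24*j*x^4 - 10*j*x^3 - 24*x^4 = (j - 3*x)*(j + 2*x)*(j + 4*x)*(j*x + x)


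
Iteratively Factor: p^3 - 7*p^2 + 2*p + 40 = (p + 2)*(p^2 - 9*p + 20) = (p - 4)*(p + 2)*(p - 5)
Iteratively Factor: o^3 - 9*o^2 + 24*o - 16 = (o - 1)*(o^2 - 8*o + 16) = (o - 4)*(o - 1)*(o - 4)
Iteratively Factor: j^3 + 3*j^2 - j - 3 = (j + 3)*(j^2 - 1) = (j - 1)*(j + 3)*(j + 1)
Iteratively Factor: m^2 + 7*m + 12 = (m + 4)*(m + 3)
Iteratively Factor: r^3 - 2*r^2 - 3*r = (r + 1)*(r^2 - 3*r) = r*(r + 1)*(r - 3)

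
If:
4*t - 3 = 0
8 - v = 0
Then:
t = 3/4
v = 8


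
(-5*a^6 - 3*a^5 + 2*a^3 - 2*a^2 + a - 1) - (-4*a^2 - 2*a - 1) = -5*a^6 - 3*a^5 + 2*a^3 + 2*a^2 + 3*a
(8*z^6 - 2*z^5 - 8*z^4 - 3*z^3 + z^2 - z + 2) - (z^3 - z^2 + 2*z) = 8*z^6 - 2*z^5 - 8*z^4 - 4*z^3 + 2*z^2 - 3*z + 2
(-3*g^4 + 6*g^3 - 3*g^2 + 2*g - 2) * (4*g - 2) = -12*g^5 + 30*g^4 - 24*g^3 + 14*g^2 - 12*g + 4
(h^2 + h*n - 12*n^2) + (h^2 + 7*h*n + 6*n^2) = 2*h^2 + 8*h*n - 6*n^2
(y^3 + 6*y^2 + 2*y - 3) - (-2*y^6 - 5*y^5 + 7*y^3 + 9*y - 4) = 2*y^6 + 5*y^5 - 6*y^3 + 6*y^2 - 7*y + 1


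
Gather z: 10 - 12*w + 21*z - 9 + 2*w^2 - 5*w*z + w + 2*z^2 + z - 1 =2*w^2 - 11*w + 2*z^2 + z*(22 - 5*w)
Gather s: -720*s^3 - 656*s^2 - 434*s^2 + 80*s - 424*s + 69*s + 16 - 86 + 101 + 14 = -720*s^3 - 1090*s^2 - 275*s + 45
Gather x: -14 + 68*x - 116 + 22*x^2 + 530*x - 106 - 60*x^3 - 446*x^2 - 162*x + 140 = -60*x^3 - 424*x^2 + 436*x - 96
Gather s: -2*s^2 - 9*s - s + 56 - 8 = -2*s^2 - 10*s + 48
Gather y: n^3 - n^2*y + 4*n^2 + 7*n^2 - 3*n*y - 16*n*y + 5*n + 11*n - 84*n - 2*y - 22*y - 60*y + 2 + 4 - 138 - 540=n^3 + 11*n^2 - 68*n + y*(-n^2 - 19*n - 84) - 672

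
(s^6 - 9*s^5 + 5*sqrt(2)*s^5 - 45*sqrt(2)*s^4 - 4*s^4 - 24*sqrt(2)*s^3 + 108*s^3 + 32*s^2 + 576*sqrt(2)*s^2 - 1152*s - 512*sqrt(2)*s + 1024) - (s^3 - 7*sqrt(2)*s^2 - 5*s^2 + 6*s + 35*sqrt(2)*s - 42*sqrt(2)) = s^6 - 9*s^5 + 5*sqrt(2)*s^5 - 45*sqrt(2)*s^4 - 4*s^4 - 24*sqrt(2)*s^3 + 107*s^3 + 37*s^2 + 583*sqrt(2)*s^2 - 1158*s - 547*sqrt(2)*s + 42*sqrt(2) + 1024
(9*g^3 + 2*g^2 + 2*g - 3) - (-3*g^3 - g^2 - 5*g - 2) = 12*g^3 + 3*g^2 + 7*g - 1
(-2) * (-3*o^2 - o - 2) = 6*o^2 + 2*o + 4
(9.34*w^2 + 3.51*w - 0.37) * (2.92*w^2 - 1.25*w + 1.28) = 27.2728*w^4 - 1.4258*w^3 + 6.4873*w^2 + 4.9553*w - 0.4736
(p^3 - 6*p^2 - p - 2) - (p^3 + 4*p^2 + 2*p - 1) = -10*p^2 - 3*p - 1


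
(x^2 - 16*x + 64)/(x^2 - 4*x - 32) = (x - 8)/(x + 4)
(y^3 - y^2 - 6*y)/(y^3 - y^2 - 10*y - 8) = y*(y - 3)/(y^2 - 3*y - 4)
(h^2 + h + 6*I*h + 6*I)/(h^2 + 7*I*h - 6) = (h + 1)/(h + I)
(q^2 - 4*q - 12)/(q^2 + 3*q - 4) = (q^2 - 4*q - 12)/(q^2 + 3*q - 4)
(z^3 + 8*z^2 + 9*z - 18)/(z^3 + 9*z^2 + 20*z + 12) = (z^2 + 2*z - 3)/(z^2 + 3*z + 2)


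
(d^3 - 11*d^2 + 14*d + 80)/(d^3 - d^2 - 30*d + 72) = (d^3 - 11*d^2 + 14*d + 80)/(d^3 - d^2 - 30*d + 72)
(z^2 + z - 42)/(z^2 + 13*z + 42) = (z - 6)/(z + 6)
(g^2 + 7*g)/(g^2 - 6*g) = (g + 7)/(g - 6)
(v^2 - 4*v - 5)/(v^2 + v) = (v - 5)/v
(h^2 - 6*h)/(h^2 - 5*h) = (h - 6)/(h - 5)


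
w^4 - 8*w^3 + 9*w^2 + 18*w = w*(w - 6)*(w - 3)*(w + 1)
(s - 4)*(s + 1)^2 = s^3 - 2*s^2 - 7*s - 4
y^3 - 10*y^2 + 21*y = y*(y - 7)*(y - 3)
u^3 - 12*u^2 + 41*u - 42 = (u - 7)*(u - 3)*(u - 2)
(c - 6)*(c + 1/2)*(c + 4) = c^3 - 3*c^2/2 - 25*c - 12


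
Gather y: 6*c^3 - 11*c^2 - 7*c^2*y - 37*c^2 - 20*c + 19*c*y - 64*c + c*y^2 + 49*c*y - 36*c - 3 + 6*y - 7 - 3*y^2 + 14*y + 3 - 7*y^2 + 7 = 6*c^3 - 48*c^2 - 120*c + y^2*(c - 10) + y*(-7*c^2 + 68*c + 20)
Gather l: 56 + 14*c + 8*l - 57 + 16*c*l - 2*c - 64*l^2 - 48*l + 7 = 12*c - 64*l^2 + l*(16*c - 40) + 6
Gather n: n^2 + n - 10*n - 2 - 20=n^2 - 9*n - 22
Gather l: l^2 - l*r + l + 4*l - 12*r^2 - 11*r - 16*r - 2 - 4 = l^2 + l*(5 - r) - 12*r^2 - 27*r - 6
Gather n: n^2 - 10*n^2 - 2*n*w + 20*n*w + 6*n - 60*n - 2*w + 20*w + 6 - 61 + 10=-9*n^2 + n*(18*w - 54) + 18*w - 45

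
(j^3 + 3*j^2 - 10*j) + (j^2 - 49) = j^3 + 4*j^2 - 10*j - 49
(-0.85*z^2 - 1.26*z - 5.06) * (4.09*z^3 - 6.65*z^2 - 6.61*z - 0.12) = -3.4765*z^5 + 0.4991*z^4 - 6.6979*z^3 + 42.0796*z^2 + 33.5978*z + 0.6072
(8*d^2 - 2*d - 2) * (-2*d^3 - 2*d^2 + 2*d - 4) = -16*d^5 - 12*d^4 + 24*d^3 - 32*d^2 + 4*d + 8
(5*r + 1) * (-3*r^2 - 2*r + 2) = -15*r^3 - 13*r^2 + 8*r + 2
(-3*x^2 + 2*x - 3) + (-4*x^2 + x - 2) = -7*x^2 + 3*x - 5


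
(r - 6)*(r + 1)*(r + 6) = r^3 + r^2 - 36*r - 36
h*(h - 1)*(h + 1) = h^3 - h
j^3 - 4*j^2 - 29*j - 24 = (j - 8)*(j + 1)*(j + 3)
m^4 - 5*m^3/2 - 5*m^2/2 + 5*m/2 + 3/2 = (m - 3)*(m - 1)*(m + 1/2)*(m + 1)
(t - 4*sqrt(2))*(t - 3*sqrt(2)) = t^2 - 7*sqrt(2)*t + 24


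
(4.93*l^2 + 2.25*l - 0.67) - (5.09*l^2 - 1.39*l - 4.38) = -0.16*l^2 + 3.64*l + 3.71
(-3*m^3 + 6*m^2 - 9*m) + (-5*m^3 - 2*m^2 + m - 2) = -8*m^3 + 4*m^2 - 8*m - 2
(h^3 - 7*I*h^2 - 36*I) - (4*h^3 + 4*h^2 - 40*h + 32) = -3*h^3 - 4*h^2 - 7*I*h^2 + 40*h - 32 - 36*I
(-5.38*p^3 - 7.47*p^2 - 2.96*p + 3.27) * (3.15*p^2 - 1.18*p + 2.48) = -16.947*p^5 - 17.1821*p^4 - 13.8518*p^3 - 4.7323*p^2 - 11.1994*p + 8.1096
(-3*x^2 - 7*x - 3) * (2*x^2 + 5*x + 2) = -6*x^4 - 29*x^3 - 47*x^2 - 29*x - 6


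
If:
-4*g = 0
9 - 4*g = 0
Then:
No Solution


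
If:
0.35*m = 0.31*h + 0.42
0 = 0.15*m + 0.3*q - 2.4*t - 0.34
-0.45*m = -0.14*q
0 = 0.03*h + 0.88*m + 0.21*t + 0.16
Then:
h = -1.45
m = -0.09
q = -0.28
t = -0.18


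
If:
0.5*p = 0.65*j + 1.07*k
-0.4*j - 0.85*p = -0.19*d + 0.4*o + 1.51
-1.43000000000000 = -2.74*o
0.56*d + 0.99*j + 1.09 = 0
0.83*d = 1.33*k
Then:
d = -0.66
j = -0.73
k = -0.41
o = 0.52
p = -1.83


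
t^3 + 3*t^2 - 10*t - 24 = (t - 3)*(t + 2)*(t + 4)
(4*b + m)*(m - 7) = 4*b*m - 28*b + m^2 - 7*m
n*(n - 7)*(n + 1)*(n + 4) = n^4 - 2*n^3 - 31*n^2 - 28*n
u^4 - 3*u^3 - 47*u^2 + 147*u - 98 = (u - 7)*(u - 2)*(u - 1)*(u + 7)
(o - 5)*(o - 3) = o^2 - 8*o + 15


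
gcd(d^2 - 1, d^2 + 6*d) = 1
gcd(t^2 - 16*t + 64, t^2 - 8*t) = t - 8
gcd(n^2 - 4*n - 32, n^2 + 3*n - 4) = n + 4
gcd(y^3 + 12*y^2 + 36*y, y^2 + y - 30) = y + 6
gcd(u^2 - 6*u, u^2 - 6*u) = u^2 - 6*u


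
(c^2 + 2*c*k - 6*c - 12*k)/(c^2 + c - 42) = (c + 2*k)/(c + 7)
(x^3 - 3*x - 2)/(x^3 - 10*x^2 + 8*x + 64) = (x^3 - 3*x - 2)/(x^3 - 10*x^2 + 8*x + 64)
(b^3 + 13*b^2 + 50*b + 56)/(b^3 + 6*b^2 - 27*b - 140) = (b + 2)/(b - 5)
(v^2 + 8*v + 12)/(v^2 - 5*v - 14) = (v + 6)/(v - 7)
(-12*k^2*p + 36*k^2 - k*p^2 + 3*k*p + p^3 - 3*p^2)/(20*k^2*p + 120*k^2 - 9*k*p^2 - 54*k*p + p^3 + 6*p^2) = (3*k*p - 9*k + p^2 - 3*p)/(-5*k*p - 30*k + p^2 + 6*p)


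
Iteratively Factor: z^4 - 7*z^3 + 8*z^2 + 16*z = (z)*(z^3 - 7*z^2 + 8*z + 16) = z*(z - 4)*(z^2 - 3*z - 4) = z*(z - 4)*(z + 1)*(z - 4)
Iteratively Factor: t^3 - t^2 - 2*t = (t + 1)*(t^2 - 2*t) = t*(t + 1)*(t - 2)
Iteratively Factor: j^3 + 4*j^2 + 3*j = (j + 3)*(j^2 + j) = (j + 1)*(j + 3)*(j)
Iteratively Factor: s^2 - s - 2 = (s + 1)*(s - 2)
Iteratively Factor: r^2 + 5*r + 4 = (r + 1)*(r + 4)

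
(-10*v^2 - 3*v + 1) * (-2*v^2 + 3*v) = 20*v^4 - 24*v^3 - 11*v^2 + 3*v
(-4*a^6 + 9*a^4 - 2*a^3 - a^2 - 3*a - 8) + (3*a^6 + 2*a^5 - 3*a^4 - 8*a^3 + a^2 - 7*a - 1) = -a^6 + 2*a^5 + 6*a^4 - 10*a^3 - 10*a - 9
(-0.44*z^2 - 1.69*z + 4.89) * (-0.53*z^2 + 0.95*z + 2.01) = 0.2332*z^4 + 0.4777*z^3 - 5.0816*z^2 + 1.2486*z + 9.8289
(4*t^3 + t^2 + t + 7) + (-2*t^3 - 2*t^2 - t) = 2*t^3 - t^2 + 7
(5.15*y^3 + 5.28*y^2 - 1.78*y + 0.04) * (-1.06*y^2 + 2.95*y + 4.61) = -5.459*y^5 + 9.5957*y^4 + 41.2043*y^3 + 19.0474*y^2 - 8.0878*y + 0.1844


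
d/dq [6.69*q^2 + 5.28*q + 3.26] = 13.38*q + 5.28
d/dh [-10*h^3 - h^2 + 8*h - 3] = -30*h^2 - 2*h + 8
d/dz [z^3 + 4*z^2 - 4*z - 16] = 3*z^2 + 8*z - 4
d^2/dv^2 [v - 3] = 0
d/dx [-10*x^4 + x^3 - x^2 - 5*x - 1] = -40*x^3 + 3*x^2 - 2*x - 5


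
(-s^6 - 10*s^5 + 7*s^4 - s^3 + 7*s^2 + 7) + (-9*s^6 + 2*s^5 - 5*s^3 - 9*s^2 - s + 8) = -10*s^6 - 8*s^5 + 7*s^4 - 6*s^3 - 2*s^2 - s + 15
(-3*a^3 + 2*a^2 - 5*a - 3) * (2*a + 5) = -6*a^4 - 11*a^3 - 31*a - 15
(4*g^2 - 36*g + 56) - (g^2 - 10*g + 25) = 3*g^2 - 26*g + 31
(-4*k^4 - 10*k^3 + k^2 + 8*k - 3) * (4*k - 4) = -16*k^5 - 24*k^4 + 44*k^3 + 28*k^2 - 44*k + 12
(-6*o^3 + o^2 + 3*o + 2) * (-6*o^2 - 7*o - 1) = 36*o^5 + 36*o^4 - 19*o^3 - 34*o^2 - 17*o - 2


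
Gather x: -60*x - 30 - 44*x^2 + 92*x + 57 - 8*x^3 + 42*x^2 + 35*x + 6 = -8*x^3 - 2*x^2 + 67*x + 33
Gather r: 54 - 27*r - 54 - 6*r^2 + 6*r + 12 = -6*r^2 - 21*r + 12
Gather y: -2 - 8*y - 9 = -8*y - 11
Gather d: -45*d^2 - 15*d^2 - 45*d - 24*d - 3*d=-60*d^2 - 72*d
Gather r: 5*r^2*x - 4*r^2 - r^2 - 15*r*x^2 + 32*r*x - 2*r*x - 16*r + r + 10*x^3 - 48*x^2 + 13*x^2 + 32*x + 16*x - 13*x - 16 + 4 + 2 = r^2*(5*x - 5) + r*(-15*x^2 + 30*x - 15) + 10*x^3 - 35*x^2 + 35*x - 10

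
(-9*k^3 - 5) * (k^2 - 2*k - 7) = -9*k^5 + 18*k^4 + 63*k^3 - 5*k^2 + 10*k + 35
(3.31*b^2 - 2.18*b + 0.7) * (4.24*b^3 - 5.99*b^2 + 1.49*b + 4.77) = 14.0344*b^5 - 29.0701*b^4 + 20.9581*b^3 + 8.3475*b^2 - 9.3556*b + 3.339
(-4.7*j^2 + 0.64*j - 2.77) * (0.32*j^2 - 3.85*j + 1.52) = -1.504*j^4 + 18.2998*j^3 - 10.4944*j^2 + 11.6373*j - 4.2104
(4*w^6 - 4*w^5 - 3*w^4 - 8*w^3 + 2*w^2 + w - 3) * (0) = 0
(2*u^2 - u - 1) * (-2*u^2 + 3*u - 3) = -4*u^4 + 8*u^3 - 7*u^2 + 3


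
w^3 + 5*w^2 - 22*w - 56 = (w - 4)*(w + 2)*(w + 7)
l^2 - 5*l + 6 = (l - 3)*(l - 2)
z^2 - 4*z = z*(z - 4)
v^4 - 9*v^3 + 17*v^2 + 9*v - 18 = (v - 6)*(v - 3)*(v - 1)*(v + 1)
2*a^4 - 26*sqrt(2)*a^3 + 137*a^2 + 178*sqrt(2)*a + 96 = (a - 8*sqrt(2))*(a - 6*sqrt(2))*(sqrt(2)*a + 1)^2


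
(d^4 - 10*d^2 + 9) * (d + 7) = d^5 + 7*d^4 - 10*d^3 - 70*d^2 + 9*d + 63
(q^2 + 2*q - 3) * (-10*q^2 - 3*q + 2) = -10*q^4 - 23*q^3 + 26*q^2 + 13*q - 6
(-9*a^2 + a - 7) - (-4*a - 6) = -9*a^2 + 5*a - 1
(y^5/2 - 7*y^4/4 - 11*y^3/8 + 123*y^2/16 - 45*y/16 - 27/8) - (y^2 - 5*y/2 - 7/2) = y^5/2 - 7*y^4/4 - 11*y^3/8 + 107*y^2/16 - 5*y/16 + 1/8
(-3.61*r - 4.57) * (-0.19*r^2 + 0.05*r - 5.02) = 0.6859*r^3 + 0.6878*r^2 + 17.8937*r + 22.9414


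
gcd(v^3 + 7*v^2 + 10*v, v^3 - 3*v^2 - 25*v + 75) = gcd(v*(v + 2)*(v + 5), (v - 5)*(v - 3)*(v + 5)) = v + 5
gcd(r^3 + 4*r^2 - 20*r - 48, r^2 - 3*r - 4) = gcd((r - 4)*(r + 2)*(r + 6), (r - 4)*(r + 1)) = r - 4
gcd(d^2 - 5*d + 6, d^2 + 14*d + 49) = 1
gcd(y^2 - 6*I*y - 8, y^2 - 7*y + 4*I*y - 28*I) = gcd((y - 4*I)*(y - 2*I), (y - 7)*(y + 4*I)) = 1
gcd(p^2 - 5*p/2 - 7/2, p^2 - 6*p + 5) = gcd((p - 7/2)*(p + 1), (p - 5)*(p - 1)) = 1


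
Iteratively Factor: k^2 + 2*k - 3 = (k + 3)*(k - 1)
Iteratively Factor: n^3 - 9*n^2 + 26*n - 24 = (n - 3)*(n^2 - 6*n + 8) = (n - 3)*(n - 2)*(n - 4)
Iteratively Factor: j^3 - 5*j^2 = (j)*(j^2 - 5*j) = j*(j - 5)*(j)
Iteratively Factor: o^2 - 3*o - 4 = (o - 4)*(o + 1)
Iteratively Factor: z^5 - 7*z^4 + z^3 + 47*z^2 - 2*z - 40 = (z - 4)*(z^4 - 3*z^3 - 11*z^2 + 3*z + 10) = (z - 4)*(z + 2)*(z^3 - 5*z^2 - z + 5) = (z - 4)*(z - 1)*(z + 2)*(z^2 - 4*z - 5) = (z - 5)*(z - 4)*(z - 1)*(z + 2)*(z + 1)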